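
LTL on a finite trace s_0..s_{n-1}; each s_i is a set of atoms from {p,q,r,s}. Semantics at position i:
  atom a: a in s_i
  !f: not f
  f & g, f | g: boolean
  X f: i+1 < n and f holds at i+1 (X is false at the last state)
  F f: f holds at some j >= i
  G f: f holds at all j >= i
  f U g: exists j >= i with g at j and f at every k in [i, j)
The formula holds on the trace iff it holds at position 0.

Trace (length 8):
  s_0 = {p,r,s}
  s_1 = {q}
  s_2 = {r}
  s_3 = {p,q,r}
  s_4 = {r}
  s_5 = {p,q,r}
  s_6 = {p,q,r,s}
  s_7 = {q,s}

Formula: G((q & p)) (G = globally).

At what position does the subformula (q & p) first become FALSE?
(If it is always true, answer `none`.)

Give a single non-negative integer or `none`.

s_0={p,r,s}: (q & p)=False q=False p=True
s_1={q}: (q & p)=False q=True p=False
s_2={r}: (q & p)=False q=False p=False
s_3={p,q,r}: (q & p)=True q=True p=True
s_4={r}: (q & p)=False q=False p=False
s_5={p,q,r}: (q & p)=True q=True p=True
s_6={p,q,r,s}: (q & p)=True q=True p=True
s_7={q,s}: (q & p)=False q=True p=False
G((q & p)) holds globally = False
First violation at position 0.

Answer: 0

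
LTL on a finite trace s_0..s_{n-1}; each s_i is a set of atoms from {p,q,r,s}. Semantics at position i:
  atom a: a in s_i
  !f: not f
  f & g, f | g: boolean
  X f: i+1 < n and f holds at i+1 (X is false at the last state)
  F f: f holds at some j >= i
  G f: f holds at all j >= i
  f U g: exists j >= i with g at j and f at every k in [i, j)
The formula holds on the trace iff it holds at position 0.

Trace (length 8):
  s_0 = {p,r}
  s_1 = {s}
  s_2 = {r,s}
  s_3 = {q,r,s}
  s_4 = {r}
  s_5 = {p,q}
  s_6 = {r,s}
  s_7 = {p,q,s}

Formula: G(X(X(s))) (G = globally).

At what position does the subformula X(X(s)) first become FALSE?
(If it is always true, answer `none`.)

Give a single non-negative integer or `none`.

s_0={p,r}: X(X(s))=True X(s)=True s=False
s_1={s}: X(X(s))=True X(s)=True s=True
s_2={r,s}: X(X(s))=False X(s)=True s=True
s_3={q,r,s}: X(X(s))=False X(s)=False s=True
s_4={r}: X(X(s))=True X(s)=False s=False
s_5={p,q}: X(X(s))=True X(s)=True s=False
s_6={r,s}: X(X(s))=False X(s)=True s=True
s_7={p,q,s}: X(X(s))=False X(s)=False s=True
G(X(X(s))) holds globally = False
First violation at position 2.

Answer: 2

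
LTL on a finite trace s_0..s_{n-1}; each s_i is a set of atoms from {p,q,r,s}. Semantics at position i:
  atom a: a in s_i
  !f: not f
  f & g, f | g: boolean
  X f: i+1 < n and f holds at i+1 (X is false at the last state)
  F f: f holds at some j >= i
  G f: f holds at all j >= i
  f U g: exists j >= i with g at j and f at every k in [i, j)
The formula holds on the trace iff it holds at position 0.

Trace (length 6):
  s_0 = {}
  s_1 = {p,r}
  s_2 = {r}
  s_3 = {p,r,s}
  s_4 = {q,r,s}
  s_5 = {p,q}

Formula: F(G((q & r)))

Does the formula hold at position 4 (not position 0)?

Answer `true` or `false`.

s_0={}: F(G((q & r)))=False G((q & r))=False (q & r)=False q=False r=False
s_1={p,r}: F(G((q & r)))=False G((q & r))=False (q & r)=False q=False r=True
s_2={r}: F(G((q & r)))=False G((q & r))=False (q & r)=False q=False r=True
s_3={p,r,s}: F(G((q & r)))=False G((q & r))=False (q & r)=False q=False r=True
s_4={q,r,s}: F(G((q & r)))=False G((q & r))=False (q & r)=True q=True r=True
s_5={p,q}: F(G((q & r)))=False G((q & r))=False (q & r)=False q=True r=False
Evaluating at position 4: result = False

Answer: false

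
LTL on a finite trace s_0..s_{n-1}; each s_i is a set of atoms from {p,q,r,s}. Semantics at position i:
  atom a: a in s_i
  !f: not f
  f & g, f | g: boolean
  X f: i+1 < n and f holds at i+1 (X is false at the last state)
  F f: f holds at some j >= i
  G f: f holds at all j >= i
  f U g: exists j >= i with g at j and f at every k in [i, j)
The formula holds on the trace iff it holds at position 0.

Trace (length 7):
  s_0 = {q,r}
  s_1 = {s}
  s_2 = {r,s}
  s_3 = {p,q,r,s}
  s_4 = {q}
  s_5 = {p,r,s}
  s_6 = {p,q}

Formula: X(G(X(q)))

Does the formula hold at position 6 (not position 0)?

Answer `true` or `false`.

Answer: false

Derivation:
s_0={q,r}: X(G(X(q)))=False G(X(q))=False X(q)=False q=True
s_1={s}: X(G(X(q)))=False G(X(q))=False X(q)=False q=False
s_2={r,s}: X(G(X(q)))=False G(X(q))=False X(q)=True q=False
s_3={p,q,r,s}: X(G(X(q)))=False G(X(q))=False X(q)=True q=True
s_4={q}: X(G(X(q)))=False G(X(q))=False X(q)=False q=True
s_5={p,r,s}: X(G(X(q)))=False G(X(q))=False X(q)=True q=False
s_6={p,q}: X(G(X(q)))=False G(X(q))=False X(q)=False q=True
Evaluating at position 6: result = False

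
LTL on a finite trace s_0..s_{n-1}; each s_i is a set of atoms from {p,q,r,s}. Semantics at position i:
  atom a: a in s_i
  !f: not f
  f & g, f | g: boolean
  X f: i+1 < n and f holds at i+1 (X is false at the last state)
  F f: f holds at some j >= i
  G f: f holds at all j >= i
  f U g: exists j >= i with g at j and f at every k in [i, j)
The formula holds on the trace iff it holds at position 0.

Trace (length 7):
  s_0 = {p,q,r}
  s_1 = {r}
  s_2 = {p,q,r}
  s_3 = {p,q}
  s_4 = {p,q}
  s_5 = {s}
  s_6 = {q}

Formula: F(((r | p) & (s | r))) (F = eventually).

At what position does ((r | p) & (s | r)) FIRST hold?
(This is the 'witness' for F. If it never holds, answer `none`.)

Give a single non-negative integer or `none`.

Answer: 0

Derivation:
s_0={p,q,r}: ((r | p) & (s | r))=True (r | p)=True r=True p=True (s | r)=True s=False
s_1={r}: ((r | p) & (s | r))=True (r | p)=True r=True p=False (s | r)=True s=False
s_2={p,q,r}: ((r | p) & (s | r))=True (r | p)=True r=True p=True (s | r)=True s=False
s_3={p,q}: ((r | p) & (s | r))=False (r | p)=True r=False p=True (s | r)=False s=False
s_4={p,q}: ((r | p) & (s | r))=False (r | p)=True r=False p=True (s | r)=False s=False
s_5={s}: ((r | p) & (s | r))=False (r | p)=False r=False p=False (s | r)=True s=True
s_6={q}: ((r | p) & (s | r))=False (r | p)=False r=False p=False (s | r)=False s=False
F(((r | p) & (s | r))) holds; first witness at position 0.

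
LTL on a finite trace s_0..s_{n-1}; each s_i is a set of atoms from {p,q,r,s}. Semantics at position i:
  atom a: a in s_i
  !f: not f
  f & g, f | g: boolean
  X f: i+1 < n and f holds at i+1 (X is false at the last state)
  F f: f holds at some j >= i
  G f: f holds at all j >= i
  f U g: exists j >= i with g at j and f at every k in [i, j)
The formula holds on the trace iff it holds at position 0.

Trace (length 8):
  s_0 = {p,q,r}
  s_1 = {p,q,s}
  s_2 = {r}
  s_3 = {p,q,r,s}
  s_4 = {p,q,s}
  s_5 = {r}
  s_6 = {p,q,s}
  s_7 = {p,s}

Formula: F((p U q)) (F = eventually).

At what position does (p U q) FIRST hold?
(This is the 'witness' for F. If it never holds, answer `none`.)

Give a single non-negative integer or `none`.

s_0={p,q,r}: (p U q)=True p=True q=True
s_1={p,q,s}: (p U q)=True p=True q=True
s_2={r}: (p U q)=False p=False q=False
s_3={p,q,r,s}: (p U q)=True p=True q=True
s_4={p,q,s}: (p U q)=True p=True q=True
s_5={r}: (p U q)=False p=False q=False
s_6={p,q,s}: (p U q)=True p=True q=True
s_7={p,s}: (p U q)=False p=True q=False
F((p U q)) holds; first witness at position 0.

Answer: 0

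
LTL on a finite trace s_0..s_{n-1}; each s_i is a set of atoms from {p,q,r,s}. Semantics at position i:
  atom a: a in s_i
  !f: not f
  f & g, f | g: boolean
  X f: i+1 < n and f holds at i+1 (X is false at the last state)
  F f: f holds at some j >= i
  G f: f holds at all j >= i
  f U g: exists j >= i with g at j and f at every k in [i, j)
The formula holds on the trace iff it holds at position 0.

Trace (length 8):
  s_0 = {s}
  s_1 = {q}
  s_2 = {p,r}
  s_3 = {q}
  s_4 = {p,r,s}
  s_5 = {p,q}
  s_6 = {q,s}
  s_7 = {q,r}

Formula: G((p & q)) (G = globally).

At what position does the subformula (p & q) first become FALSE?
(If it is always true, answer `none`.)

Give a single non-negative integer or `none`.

s_0={s}: (p & q)=False p=False q=False
s_1={q}: (p & q)=False p=False q=True
s_2={p,r}: (p & q)=False p=True q=False
s_3={q}: (p & q)=False p=False q=True
s_4={p,r,s}: (p & q)=False p=True q=False
s_5={p,q}: (p & q)=True p=True q=True
s_6={q,s}: (p & q)=False p=False q=True
s_7={q,r}: (p & q)=False p=False q=True
G((p & q)) holds globally = False
First violation at position 0.

Answer: 0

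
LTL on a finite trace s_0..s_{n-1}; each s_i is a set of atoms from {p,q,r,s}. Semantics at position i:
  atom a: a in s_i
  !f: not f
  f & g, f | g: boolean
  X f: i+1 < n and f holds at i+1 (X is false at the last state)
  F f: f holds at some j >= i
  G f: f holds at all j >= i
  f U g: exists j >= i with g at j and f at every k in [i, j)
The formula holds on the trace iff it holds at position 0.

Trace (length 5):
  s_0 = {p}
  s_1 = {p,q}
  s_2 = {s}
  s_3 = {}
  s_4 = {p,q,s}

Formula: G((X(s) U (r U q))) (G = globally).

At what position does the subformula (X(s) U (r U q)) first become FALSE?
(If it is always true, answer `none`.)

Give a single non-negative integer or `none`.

Answer: 0

Derivation:
s_0={p}: (X(s) U (r U q))=False X(s)=False s=False (r U q)=False r=False q=False
s_1={p,q}: (X(s) U (r U q))=True X(s)=True s=False (r U q)=True r=False q=True
s_2={s}: (X(s) U (r U q))=False X(s)=False s=True (r U q)=False r=False q=False
s_3={}: (X(s) U (r U q))=True X(s)=True s=False (r U q)=False r=False q=False
s_4={p,q,s}: (X(s) U (r U q))=True X(s)=False s=True (r U q)=True r=False q=True
G((X(s) U (r U q))) holds globally = False
First violation at position 0.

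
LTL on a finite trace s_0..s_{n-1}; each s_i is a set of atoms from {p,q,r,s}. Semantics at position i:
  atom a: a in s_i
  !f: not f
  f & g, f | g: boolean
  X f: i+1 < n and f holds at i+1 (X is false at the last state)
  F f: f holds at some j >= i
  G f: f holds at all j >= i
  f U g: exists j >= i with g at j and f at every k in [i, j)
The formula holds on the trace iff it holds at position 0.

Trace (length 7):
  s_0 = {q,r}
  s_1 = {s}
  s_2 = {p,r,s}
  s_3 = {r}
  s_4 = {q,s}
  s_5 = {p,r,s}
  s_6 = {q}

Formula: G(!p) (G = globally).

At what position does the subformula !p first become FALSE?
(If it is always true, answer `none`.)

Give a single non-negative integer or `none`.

s_0={q,r}: !p=True p=False
s_1={s}: !p=True p=False
s_2={p,r,s}: !p=False p=True
s_3={r}: !p=True p=False
s_4={q,s}: !p=True p=False
s_5={p,r,s}: !p=False p=True
s_6={q}: !p=True p=False
G(!p) holds globally = False
First violation at position 2.

Answer: 2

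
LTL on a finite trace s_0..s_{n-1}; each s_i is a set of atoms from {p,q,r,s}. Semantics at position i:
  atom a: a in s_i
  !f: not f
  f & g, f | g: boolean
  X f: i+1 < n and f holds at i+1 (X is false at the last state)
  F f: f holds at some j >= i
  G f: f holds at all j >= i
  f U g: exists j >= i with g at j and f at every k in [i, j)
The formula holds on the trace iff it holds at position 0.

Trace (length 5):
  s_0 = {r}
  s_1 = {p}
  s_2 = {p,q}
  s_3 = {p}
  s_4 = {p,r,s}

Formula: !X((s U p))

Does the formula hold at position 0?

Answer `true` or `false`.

s_0={r}: !X((s U p))=False X((s U p))=True (s U p)=False s=False p=False
s_1={p}: !X((s U p))=False X((s U p))=True (s U p)=True s=False p=True
s_2={p,q}: !X((s U p))=False X((s U p))=True (s U p)=True s=False p=True
s_3={p}: !X((s U p))=False X((s U p))=True (s U p)=True s=False p=True
s_4={p,r,s}: !X((s U p))=True X((s U p))=False (s U p)=True s=True p=True

Answer: false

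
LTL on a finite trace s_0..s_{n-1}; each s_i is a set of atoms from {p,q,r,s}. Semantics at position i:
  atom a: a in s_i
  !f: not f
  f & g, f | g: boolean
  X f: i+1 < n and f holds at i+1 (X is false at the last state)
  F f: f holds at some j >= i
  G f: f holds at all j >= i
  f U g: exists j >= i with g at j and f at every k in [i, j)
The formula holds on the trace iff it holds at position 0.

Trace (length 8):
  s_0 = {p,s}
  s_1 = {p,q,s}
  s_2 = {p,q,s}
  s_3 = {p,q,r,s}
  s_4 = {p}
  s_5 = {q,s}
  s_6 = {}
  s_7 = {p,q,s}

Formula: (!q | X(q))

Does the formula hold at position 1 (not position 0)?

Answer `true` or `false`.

Answer: true

Derivation:
s_0={p,s}: (!q | X(q))=True !q=True q=False X(q)=True
s_1={p,q,s}: (!q | X(q))=True !q=False q=True X(q)=True
s_2={p,q,s}: (!q | X(q))=True !q=False q=True X(q)=True
s_3={p,q,r,s}: (!q | X(q))=False !q=False q=True X(q)=False
s_4={p}: (!q | X(q))=True !q=True q=False X(q)=True
s_5={q,s}: (!q | X(q))=False !q=False q=True X(q)=False
s_6={}: (!q | X(q))=True !q=True q=False X(q)=True
s_7={p,q,s}: (!q | X(q))=False !q=False q=True X(q)=False
Evaluating at position 1: result = True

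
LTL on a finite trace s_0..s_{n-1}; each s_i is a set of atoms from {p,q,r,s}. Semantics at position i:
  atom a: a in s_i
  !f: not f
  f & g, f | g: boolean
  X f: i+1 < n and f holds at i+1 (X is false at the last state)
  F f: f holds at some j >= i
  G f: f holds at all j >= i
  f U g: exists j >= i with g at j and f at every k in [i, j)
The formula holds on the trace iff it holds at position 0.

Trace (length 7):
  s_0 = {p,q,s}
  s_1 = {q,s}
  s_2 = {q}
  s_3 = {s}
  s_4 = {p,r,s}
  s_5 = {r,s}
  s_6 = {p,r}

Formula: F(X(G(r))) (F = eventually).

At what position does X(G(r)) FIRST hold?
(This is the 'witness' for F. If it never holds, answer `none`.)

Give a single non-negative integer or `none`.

Answer: 3

Derivation:
s_0={p,q,s}: X(G(r))=False G(r)=False r=False
s_1={q,s}: X(G(r))=False G(r)=False r=False
s_2={q}: X(G(r))=False G(r)=False r=False
s_3={s}: X(G(r))=True G(r)=False r=False
s_4={p,r,s}: X(G(r))=True G(r)=True r=True
s_5={r,s}: X(G(r))=True G(r)=True r=True
s_6={p,r}: X(G(r))=False G(r)=True r=True
F(X(G(r))) holds; first witness at position 3.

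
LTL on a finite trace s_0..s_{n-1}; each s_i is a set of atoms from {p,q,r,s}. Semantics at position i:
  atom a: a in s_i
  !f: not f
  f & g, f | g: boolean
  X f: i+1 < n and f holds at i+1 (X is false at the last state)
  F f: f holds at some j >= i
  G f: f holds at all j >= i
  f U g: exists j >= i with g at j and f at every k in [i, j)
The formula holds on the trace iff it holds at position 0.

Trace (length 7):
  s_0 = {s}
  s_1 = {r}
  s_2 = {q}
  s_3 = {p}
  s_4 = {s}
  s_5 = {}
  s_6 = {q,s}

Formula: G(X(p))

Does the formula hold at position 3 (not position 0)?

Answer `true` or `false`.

s_0={s}: G(X(p))=False X(p)=False p=False
s_1={r}: G(X(p))=False X(p)=False p=False
s_2={q}: G(X(p))=False X(p)=True p=False
s_3={p}: G(X(p))=False X(p)=False p=True
s_4={s}: G(X(p))=False X(p)=False p=False
s_5={}: G(X(p))=False X(p)=False p=False
s_6={q,s}: G(X(p))=False X(p)=False p=False
Evaluating at position 3: result = False

Answer: false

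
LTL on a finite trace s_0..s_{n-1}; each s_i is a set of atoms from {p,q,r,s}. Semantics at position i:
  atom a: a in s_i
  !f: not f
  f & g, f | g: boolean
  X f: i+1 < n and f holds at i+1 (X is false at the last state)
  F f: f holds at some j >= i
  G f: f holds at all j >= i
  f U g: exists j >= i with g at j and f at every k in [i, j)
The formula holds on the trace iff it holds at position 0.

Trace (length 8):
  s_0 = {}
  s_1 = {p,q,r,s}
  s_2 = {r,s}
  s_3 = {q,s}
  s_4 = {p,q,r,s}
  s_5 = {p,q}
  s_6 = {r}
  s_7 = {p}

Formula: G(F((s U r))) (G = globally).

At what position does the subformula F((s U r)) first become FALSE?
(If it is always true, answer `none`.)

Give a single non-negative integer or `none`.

s_0={}: F((s U r))=True (s U r)=False s=False r=False
s_1={p,q,r,s}: F((s U r))=True (s U r)=True s=True r=True
s_2={r,s}: F((s U r))=True (s U r)=True s=True r=True
s_3={q,s}: F((s U r))=True (s U r)=True s=True r=False
s_4={p,q,r,s}: F((s U r))=True (s U r)=True s=True r=True
s_5={p,q}: F((s U r))=True (s U r)=False s=False r=False
s_6={r}: F((s U r))=True (s U r)=True s=False r=True
s_7={p}: F((s U r))=False (s U r)=False s=False r=False
G(F((s U r))) holds globally = False
First violation at position 7.

Answer: 7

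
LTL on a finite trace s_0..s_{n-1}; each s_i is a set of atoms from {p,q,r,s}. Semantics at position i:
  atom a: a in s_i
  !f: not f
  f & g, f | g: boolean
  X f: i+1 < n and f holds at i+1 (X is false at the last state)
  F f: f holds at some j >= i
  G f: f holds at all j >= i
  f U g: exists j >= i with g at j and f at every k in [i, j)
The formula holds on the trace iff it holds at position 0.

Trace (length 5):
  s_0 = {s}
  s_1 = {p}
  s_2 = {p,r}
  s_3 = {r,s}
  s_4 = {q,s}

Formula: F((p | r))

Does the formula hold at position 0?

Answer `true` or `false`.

Answer: true

Derivation:
s_0={s}: F((p | r))=True (p | r)=False p=False r=False
s_1={p}: F((p | r))=True (p | r)=True p=True r=False
s_2={p,r}: F((p | r))=True (p | r)=True p=True r=True
s_3={r,s}: F((p | r))=True (p | r)=True p=False r=True
s_4={q,s}: F((p | r))=False (p | r)=False p=False r=False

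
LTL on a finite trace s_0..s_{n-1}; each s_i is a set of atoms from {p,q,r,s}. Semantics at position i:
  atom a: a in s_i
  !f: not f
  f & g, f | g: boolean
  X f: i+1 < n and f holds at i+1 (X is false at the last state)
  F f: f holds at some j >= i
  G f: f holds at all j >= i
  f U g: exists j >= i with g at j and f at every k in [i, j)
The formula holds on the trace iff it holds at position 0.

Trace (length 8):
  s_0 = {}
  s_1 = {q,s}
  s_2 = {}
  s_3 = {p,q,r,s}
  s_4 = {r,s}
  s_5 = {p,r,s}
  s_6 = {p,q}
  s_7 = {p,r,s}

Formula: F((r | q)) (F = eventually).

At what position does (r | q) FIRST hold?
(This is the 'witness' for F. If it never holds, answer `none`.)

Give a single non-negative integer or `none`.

s_0={}: (r | q)=False r=False q=False
s_1={q,s}: (r | q)=True r=False q=True
s_2={}: (r | q)=False r=False q=False
s_3={p,q,r,s}: (r | q)=True r=True q=True
s_4={r,s}: (r | q)=True r=True q=False
s_5={p,r,s}: (r | q)=True r=True q=False
s_6={p,q}: (r | q)=True r=False q=True
s_7={p,r,s}: (r | q)=True r=True q=False
F((r | q)) holds; first witness at position 1.

Answer: 1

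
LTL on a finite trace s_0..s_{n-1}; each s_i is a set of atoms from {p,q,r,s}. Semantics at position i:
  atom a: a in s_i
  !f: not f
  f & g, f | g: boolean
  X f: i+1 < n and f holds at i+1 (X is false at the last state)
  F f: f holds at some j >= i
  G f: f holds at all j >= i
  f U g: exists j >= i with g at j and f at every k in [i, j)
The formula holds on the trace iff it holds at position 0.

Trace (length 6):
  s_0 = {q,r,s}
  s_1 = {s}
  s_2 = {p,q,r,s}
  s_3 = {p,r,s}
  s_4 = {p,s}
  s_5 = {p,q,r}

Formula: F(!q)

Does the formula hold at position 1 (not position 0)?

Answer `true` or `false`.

Answer: true

Derivation:
s_0={q,r,s}: F(!q)=True !q=False q=True
s_1={s}: F(!q)=True !q=True q=False
s_2={p,q,r,s}: F(!q)=True !q=False q=True
s_3={p,r,s}: F(!q)=True !q=True q=False
s_4={p,s}: F(!q)=True !q=True q=False
s_5={p,q,r}: F(!q)=False !q=False q=True
Evaluating at position 1: result = True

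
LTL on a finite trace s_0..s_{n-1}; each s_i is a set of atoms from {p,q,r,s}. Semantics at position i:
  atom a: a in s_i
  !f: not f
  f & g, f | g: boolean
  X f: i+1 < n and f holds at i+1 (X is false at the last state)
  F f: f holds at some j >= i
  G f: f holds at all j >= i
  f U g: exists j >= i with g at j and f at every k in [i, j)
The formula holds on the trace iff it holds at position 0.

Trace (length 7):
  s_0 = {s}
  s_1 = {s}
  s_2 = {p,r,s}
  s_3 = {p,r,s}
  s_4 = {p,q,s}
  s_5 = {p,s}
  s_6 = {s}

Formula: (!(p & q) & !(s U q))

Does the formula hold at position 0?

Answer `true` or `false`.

s_0={s}: (!(p & q) & !(s U q))=False !(p & q)=True (p & q)=False p=False q=False !(s U q)=False (s U q)=True s=True
s_1={s}: (!(p & q) & !(s U q))=False !(p & q)=True (p & q)=False p=False q=False !(s U q)=False (s U q)=True s=True
s_2={p,r,s}: (!(p & q) & !(s U q))=False !(p & q)=True (p & q)=False p=True q=False !(s U q)=False (s U q)=True s=True
s_3={p,r,s}: (!(p & q) & !(s U q))=False !(p & q)=True (p & q)=False p=True q=False !(s U q)=False (s U q)=True s=True
s_4={p,q,s}: (!(p & q) & !(s U q))=False !(p & q)=False (p & q)=True p=True q=True !(s U q)=False (s U q)=True s=True
s_5={p,s}: (!(p & q) & !(s U q))=True !(p & q)=True (p & q)=False p=True q=False !(s U q)=True (s U q)=False s=True
s_6={s}: (!(p & q) & !(s U q))=True !(p & q)=True (p & q)=False p=False q=False !(s U q)=True (s U q)=False s=True

Answer: false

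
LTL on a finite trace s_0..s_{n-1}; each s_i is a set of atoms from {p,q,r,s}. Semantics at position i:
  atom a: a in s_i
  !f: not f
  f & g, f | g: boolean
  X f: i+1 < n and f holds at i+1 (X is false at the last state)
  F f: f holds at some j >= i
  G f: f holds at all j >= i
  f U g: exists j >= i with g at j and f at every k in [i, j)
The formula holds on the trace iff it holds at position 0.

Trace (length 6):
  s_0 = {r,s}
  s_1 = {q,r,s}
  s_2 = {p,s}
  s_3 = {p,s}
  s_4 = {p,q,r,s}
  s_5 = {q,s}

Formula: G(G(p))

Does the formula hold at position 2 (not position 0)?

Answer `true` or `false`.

s_0={r,s}: G(G(p))=False G(p)=False p=False
s_1={q,r,s}: G(G(p))=False G(p)=False p=False
s_2={p,s}: G(G(p))=False G(p)=False p=True
s_3={p,s}: G(G(p))=False G(p)=False p=True
s_4={p,q,r,s}: G(G(p))=False G(p)=False p=True
s_5={q,s}: G(G(p))=False G(p)=False p=False
Evaluating at position 2: result = False

Answer: false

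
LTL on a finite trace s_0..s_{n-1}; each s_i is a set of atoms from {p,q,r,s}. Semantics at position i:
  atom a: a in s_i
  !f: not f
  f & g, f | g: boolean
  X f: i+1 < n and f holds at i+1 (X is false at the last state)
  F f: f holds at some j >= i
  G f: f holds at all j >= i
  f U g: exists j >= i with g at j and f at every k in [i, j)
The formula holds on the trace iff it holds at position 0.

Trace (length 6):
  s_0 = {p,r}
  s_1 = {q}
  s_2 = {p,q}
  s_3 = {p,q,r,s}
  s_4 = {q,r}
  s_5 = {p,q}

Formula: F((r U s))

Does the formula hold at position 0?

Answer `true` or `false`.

Answer: true

Derivation:
s_0={p,r}: F((r U s))=True (r U s)=False r=True s=False
s_1={q}: F((r U s))=True (r U s)=False r=False s=False
s_2={p,q}: F((r U s))=True (r U s)=False r=False s=False
s_3={p,q,r,s}: F((r U s))=True (r U s)=True r=True s=True
s_4={q,r}: F((r U s))=False (r U s)=False r=True s=False
s_5={p,q}: F((r U s))=False (r U s)=False r=False s=False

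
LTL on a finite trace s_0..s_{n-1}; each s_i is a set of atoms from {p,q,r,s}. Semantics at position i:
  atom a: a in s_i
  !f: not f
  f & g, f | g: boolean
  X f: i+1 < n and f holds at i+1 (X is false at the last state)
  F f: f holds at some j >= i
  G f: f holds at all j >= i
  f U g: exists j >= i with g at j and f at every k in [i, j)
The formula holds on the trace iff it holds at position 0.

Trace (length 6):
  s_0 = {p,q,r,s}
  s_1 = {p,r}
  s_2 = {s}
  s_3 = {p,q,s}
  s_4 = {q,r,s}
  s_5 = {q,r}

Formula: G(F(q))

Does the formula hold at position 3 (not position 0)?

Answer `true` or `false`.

Answer: true

Derivation:
s_0={p,q,r,s}: G(F(q))=True F(q)=True q=True
s_1={p,r}: G(F(q))=True F(q)=True q=False
s_2={s}: G(F(q))=True F(q)=True q=False
s_3={p,q,s}: G(F(q))=True F(q)=True q=True
s_4={q,r,s}: G(F(q))=True F(q)=True q=True
s_5={q,r}: G(F(q))=True F(q)=True q=True
Evaluating at position 3: result = True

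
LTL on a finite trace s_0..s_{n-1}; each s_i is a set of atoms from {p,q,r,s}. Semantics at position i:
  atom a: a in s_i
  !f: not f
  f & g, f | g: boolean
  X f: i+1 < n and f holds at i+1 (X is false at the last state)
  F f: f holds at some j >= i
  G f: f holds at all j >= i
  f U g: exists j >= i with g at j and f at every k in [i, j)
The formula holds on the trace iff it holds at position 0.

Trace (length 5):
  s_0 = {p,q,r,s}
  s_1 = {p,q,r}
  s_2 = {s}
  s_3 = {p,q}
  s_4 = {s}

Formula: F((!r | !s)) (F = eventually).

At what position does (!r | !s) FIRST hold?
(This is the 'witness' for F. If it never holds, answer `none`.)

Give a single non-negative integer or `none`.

Answer: 1

Derivation:
s_0={p,q,r,s}: (!r | !s)=False !r=False r=True !s=False s=True
s_1={p,q,r}: (!r | !s)=True !r=False r=True !s=True s=False
s_2={s}: (!r | !s)=True !r=True r=False !s=False s=True
s_3={p,q}: (!r | !s)=True !r=True r=False !s=True s=False
s_4={s}: (!r | !s)=True !r=True r=False !s=False s=True
F((!r | !s)) holds; first witness at position 1.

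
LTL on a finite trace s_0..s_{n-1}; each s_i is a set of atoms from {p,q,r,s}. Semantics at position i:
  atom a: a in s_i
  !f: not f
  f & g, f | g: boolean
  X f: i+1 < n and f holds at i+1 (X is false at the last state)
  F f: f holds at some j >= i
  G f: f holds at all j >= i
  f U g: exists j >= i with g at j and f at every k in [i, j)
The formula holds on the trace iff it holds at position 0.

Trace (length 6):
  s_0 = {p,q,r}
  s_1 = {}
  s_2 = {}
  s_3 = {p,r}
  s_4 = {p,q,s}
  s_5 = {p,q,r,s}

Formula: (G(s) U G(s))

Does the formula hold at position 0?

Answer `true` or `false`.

s_0={p,q,r}: (G(s) U G(s))=False G(s)=False s=False
s_1={}: (G(s) U G(s))=False G(s)=False s=False
s_2={}: (G(s) U G(s))=False G(s)=False s=False
s_3={p,r}: (G(s) U G(s))=False G(s)=False s=False
s_4={p,q,s}: (G(s) U G(s))=True G(s)=True s=True
s_5={p,q,r,s}: (G(s) U G(s))=True G(s)=True s=True

Answer: false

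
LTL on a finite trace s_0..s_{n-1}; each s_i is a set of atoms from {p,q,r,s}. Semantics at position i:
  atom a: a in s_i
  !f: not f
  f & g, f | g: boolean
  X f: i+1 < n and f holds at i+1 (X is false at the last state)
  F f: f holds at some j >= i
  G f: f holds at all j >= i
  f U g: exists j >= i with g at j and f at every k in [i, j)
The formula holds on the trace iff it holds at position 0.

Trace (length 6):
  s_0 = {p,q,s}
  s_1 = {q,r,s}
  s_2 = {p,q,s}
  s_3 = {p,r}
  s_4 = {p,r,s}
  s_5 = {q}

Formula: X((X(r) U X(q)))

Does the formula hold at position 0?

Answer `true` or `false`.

Answer: true

Derivation:
s_0={p,q,s}: X((X(r) U X(q)))=True (X(r) U X(q))=True X(r)=True r=False X(q)=True q=True
s_1={q,r,s}: X((X(r) U X(q)))=True (X(r) U X(q))=True X(r)=False r=True X(q)=True q=True
s_2={p,q,s}: X((X(r) U X(q)))=True (X(r) U X(q))=True X(r)=True r=False X(q)=False q=True
s_3={p,r}: X((X(r) U X(q)))=True (X(r) U X(q))=True X(r)=True r=True X(q)=False q=False
s_4={p,r,s}: X((X(r) U X(q)))=False (X(r) U X(q))=True X(r)=False r=True X(q)=True q=False
s_5={q}: X((X(r) U X(q)))=False (X(r) U X(q))=False X(r)=False r=False X(q)=False q=True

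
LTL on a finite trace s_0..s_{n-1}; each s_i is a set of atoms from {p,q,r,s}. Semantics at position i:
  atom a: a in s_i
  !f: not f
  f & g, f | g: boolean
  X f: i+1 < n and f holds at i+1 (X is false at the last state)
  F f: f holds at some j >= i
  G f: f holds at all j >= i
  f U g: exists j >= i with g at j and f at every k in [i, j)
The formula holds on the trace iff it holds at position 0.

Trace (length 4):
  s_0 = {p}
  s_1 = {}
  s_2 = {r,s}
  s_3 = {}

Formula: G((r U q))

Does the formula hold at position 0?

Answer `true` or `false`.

Answer: false

Derivation:
s_0={p}: G((r U q))=False (r U q)=False r=False q=False
s_1={}: G((r U q))=False (r U q)=False r=False q=False
s_2={r,s}: G((r U q))=False (r U q)=False r=True q=False
s_3={}: G((r U q))=False (r U q)=False r=False q=False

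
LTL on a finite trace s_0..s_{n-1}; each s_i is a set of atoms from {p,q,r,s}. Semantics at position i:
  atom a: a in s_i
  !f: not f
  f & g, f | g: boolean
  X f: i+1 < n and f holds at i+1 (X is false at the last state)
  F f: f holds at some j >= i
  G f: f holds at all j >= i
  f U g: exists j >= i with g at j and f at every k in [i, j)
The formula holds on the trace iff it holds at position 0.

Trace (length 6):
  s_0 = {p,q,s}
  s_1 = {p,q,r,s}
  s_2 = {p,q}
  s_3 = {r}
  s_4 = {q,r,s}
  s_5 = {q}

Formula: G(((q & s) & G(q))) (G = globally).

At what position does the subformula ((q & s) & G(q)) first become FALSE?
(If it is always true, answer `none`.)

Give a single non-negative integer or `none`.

s_0={p,q,s}: ((q & s) & G(q))=False (q & s)=True q=True s=True G(q)=False
s_1={p,q,r,s}: ((q & s) & G(q))=False (q & s)=True q=True s=True G(q)=False
s_2={p,q}: ((q & s) & G(q))=False (q & s)=False q=True s=False G(q)=False
s_3={r}: ((q & s) & G(q))=False (q & s)=False q=False s=False G(q)=False
s_4={q,r,s}: ((q & s) & G(q))=True (q & s)=True q=True s=True G(q)=True
s_5={q}: ((q & s) & G(q))=False (q & s)=False q=True s=False G(q)=True
G(((q & s) & G(q))) holds globally = False
First violation at position 0.

Answer: 0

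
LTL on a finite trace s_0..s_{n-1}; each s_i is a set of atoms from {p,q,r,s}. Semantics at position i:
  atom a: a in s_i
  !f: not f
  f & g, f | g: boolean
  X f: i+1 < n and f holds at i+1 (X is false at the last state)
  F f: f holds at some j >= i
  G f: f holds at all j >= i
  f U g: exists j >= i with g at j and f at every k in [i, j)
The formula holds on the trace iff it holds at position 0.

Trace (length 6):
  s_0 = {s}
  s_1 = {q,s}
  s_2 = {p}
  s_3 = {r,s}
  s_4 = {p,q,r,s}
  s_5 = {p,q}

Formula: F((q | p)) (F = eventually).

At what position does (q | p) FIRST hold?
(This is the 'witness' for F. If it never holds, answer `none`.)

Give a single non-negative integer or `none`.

Answer: 1

Derivation:
s_0={s}: (q | p)=False q=False p=False
s_1={q,s}: (q | p)=True q=True p=False
s_2={p}: (q | p)=True q=False p=True
s_3={r,s}: (q | p)=False q=False p=False
s_4={p,q,r,s}: (q | p)=True q=True p=True
s_5={p,q}: (q | p)=True q=True p=True
F((q | p)) holds; first witness at position 1.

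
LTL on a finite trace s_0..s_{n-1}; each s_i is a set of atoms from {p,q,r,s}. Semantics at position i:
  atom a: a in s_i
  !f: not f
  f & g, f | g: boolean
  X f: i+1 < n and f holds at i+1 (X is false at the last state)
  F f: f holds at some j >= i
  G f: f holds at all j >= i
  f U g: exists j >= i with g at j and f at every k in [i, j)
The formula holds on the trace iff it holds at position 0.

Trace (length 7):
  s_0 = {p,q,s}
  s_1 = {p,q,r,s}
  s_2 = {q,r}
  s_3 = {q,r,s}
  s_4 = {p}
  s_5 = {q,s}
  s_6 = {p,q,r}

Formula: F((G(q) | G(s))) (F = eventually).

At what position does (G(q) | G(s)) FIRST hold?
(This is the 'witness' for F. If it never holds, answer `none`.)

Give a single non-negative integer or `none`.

Answer: 5

Derivation:
s_0={p,q,s}: (G(q) | G(s))=False G(q)=False q=True G(s)=False s=True
s_1={p,q,r,s}: (G(q) | G(s))=False G(q)=False q=True G(s)=False s=True
s_2={q,r}: (G(q) | G(s))=False G(q)=False q=True G(s)=False s=False
s_3={q,r,s}: (G(q) | G(s))=False G(q)=False q=True G(s)=False s=True
s_4={p}: (G(q) | G(s))=False G(q)=False q=False G(s)=False s=False
s_5={q,s}: (G(q) | G(s))=True G(q)=True q=True G(s)=False s=True
s_6={p,q,r}: (G(q) | G(s))=True G(q)=True q=True G(s)=False s=False
F((G(q) | G(s))) holds; first witness at position 5.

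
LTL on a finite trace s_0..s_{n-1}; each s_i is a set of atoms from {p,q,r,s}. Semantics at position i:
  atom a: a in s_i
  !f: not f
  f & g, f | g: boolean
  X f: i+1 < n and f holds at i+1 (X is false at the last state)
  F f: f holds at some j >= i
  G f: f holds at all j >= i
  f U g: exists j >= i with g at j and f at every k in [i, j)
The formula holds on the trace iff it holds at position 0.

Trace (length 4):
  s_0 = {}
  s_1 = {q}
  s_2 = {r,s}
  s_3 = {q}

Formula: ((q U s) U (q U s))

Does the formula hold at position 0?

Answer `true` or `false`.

s_0={}: ((q U s) U (q U s))=False (q U s)=False q=False s=False
s_1={q}: ((q U s) U (q U s))=True (q U s)=True q=True s=False
s_2={r,s}: ((q U s) U (q U s))=True (q U s)=True q=False s=True
s_3={q}: ((q U s) U (q U s))=False (q U s)=False q=True s=False

Answer: false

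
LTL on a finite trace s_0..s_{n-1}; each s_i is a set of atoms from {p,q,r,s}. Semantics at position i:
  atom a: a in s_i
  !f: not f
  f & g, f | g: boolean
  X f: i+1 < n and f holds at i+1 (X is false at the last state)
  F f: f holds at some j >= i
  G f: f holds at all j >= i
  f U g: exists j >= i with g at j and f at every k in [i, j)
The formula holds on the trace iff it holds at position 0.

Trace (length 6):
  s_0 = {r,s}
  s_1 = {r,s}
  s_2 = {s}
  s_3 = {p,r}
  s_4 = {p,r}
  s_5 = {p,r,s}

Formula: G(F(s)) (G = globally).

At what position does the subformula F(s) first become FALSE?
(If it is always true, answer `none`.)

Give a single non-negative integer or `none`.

s_0={r,s}: F(s)=True s=True
s_1={r,s}: F(s)=True s=True
s_2={s}: F(s)=True s=True
s_3={p,r}: F(s)=True s=False
s_4={p,r}: F(s)=True s=False
s_5={p,r,s}: F(s)=True s=True
G(F(s)) holds globally = True
No violation — formula holds at every position.

Answer: none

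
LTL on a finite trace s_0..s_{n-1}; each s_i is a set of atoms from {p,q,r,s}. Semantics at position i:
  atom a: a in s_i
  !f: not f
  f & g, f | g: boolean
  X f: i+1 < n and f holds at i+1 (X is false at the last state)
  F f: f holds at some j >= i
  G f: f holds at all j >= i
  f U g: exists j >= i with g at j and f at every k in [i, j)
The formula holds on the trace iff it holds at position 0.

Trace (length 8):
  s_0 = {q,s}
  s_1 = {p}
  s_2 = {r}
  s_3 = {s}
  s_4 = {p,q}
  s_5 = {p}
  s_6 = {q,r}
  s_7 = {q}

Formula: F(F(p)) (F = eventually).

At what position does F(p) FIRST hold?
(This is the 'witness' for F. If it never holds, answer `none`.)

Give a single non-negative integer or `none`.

Answer: 0

Derivation:
s_0={q,s}: F(p)=True p=False
s_1={p}: F(p)=True p=True
s_2={r}: F(p)=True p=False
s_3={s}: F(p)=True p=False
s_4={p,q}: F(p)=True p=True
s_5={p}: F(p)=True p=True
s_6={q,r}: F(p)=False p=False
s_7={q}: F(p)=False p=False
F(F(p)) holds; first witness at position 0.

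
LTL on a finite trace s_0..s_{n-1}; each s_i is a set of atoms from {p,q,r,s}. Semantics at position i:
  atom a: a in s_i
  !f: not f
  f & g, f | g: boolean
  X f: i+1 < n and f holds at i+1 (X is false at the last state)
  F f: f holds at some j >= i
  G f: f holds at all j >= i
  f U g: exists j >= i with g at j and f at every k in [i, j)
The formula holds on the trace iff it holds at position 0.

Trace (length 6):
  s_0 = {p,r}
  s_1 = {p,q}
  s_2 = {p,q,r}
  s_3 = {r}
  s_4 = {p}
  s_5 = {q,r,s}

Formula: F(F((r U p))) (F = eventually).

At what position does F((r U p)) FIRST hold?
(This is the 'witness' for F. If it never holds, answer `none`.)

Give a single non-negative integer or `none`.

s_0={p,r}: F((r U p))=True (r U p)=True r=True p=True
s_1={p,q}: F((r U p))=True (r U p)=True r=False p=True
s_2={p,q,r}: F((r U p))=True (r U p)=True r=True p=True
s_3={r}: F((r U p))=True (r U p)=True r=True p=False
s_4={p}: F((r U p))=True (r U p)=True r=False p=True
s_5={q,r,s}: F((r U p))=False (r U p)=False r=True p=False
F(F((r U p))) holds; first witness at position 0.

Answer: 0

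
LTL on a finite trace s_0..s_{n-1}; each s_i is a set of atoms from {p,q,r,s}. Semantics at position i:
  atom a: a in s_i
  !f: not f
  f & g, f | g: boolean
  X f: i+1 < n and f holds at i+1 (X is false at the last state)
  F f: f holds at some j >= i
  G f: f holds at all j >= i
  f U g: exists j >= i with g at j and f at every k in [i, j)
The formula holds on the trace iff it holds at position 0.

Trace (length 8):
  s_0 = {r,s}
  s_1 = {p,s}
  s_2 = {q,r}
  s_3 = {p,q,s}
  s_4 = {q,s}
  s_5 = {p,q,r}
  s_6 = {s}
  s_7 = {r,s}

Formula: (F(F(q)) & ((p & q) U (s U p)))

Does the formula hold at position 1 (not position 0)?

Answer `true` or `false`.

s_0={r,s}: (F(F(q)) & ((p & q) U (s U p)))=True F(F(q))=True F(q)=True q=False ((p & q) U (s U p))=True (p & q)=False p=False (s U p)=True s=True
s_1={p,s}: (F(F(q)) & ((p & q) U (s U p)))=True F(F(q))=True F(q)=True q=False ((p & q) U (s U p))=True (p & q)=False p=True (s U p)=True s=True
s_2={q,r}: (F(F(q)) & ((p & q) U (s U p)))=False F(F(q))=True F(q)=True q=True ((p & q) U (s U p))=False (p & q)=False p=False (s U p)=False s=False
s_3={p,q,s}: (F(F(q)) & ((p & q) U (s U p)))=True F(F(q))=True F(q)=True q=True ((p & q) U (s U p))=True (p & q)=True p=True (s U p)=True s=True
s_4={q,s}: (F(F(q)) & ((p & q) U (s U p)))=True F(F(q))=True F(q)=True q=True ((p & q) U (s U p))=True (p & q)=False p=False (s U p)=True s=True
s_5={p,q,r}: (F(F(q)) & ((p & q) U (s U p)))=True F(F(q))=True F(q)=True q=True ((p & q) U (s U p))=True (p & q)=True p=True (s U p)=True s=False
s_6={s}: (F(F(q)) & ((p & q) U (s U p)))=False F(F(q))=False F(q)=False q=False ((p & q) U (s U p))=False (p & q)=False p=False (s U p)=False s=True
s_7={r,s}: (F(F(q)) & ((p & q) U (s U p)))=False F(F(q))=False F(q)=False q=False ((p & q) U (s U p))=False (p & q)=False p=False (s U p)=False s=True
Evaluating at position 1: result = True

Answer: true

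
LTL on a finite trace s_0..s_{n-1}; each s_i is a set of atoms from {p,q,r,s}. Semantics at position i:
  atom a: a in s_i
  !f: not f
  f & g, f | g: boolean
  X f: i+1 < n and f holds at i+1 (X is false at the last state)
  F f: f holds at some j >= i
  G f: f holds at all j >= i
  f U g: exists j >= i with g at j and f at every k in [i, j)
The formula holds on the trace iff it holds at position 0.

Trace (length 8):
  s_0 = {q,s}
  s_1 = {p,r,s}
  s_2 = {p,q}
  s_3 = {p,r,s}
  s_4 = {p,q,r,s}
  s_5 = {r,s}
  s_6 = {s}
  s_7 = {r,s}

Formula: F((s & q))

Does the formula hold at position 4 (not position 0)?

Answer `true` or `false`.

s_0={q,s}: F((s & q))=True (s & q)=True s=True q=True
s_1={p,r,s}: F((s & q))=True (s & q)=False s=True q=False
s_2={p,q}: F((s & q))=True (s & q)=False s=False q=True
s_3={p,r,s}: F((s & q))=True (s & q)=False s=True q=False
s_4={p,q,r,s}: F((s & q))=True (s & q)=True s=True q=True
s_5={r,s}: F((s & q))=False (s & q)=False s=True q=False
s_6={s}: F((s & q))=False (s & q)=False s=True q=False
s_7={r,s}: F((s & q))=False (s & q)=False s=True q=False
Evaluating at position 4: result = True

Answer: true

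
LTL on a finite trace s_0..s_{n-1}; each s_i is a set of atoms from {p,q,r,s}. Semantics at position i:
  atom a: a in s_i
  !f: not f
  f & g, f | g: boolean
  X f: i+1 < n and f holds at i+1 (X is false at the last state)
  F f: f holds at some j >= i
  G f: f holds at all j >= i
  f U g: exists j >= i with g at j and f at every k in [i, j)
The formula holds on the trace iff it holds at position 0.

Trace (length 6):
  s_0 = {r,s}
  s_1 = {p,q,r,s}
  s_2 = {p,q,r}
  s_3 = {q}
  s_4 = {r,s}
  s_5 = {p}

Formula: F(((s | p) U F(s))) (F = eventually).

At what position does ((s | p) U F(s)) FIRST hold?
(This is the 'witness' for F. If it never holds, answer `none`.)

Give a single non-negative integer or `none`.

Answer: 0

Derivation:
s_0={r,s}: ((s | p) U F(s))=True (s | p)=True s=True p=False F(s)=True
s_1={p,q,r,s}: ((s | p) U F(s))=True (s | p)=True s=True p=True F(s)=True
s_2={p,q,r}: ((s | p) U F(s))=True (s | p)=True s=False p=True F(s)=True
s_3={q}: ((s | p) U F(s))=True (s | p)=False s=False p=False F(s)=True
s_4={r,s}: ((s | p) U F(s))=True (s | p)=True s=True p=False F(s)=True
s_5={p}: ((s | p) U F(s))=False (s | p)=True s=False p=True F(s)=False
F(((s | p) U F(s))) holds; first witness at position 0.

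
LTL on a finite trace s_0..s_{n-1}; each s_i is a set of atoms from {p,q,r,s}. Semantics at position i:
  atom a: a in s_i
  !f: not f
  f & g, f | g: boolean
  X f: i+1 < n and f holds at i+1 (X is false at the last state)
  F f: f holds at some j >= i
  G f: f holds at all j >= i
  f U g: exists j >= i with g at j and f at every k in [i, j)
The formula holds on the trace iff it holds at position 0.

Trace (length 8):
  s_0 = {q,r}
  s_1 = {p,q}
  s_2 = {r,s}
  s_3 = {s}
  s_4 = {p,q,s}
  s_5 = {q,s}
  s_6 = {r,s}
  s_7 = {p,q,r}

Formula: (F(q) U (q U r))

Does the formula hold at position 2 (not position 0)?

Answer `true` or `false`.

Answer: true

Derivation:
s_0={q,r}: (F(q) U (q U r))=True F(q)=True q=True (q U r)=True r=True
s_1={p,q}: (F(q) U (q U r))=True F(q)=True q=True (q U r)=True r=False
s_2={r,s}: (F(q) U (q U r))=True F(q)=True q=False (q U r)=True r=True
s_3={s}: (F(q) U (q U r))=True F(q)=True q=False (q U r)=False r=False
s_4={p,q,s}: (F(q) U (q U r))=True F(q)=True q=True (q U r)=True r=False
s_5={q,s}: (F(q) U (q U r))=True F(q)=True q=True (q U r)=True r=False
s_6={r,s}: (F(q) U (q U r))=True F(q)=True q=False (q U r)=True r=True
s_7={p,q,r}: (F(q) U (q U r))=True F(q)=True q=True (q U r)=True r=True
Evaluating at position 2: result = True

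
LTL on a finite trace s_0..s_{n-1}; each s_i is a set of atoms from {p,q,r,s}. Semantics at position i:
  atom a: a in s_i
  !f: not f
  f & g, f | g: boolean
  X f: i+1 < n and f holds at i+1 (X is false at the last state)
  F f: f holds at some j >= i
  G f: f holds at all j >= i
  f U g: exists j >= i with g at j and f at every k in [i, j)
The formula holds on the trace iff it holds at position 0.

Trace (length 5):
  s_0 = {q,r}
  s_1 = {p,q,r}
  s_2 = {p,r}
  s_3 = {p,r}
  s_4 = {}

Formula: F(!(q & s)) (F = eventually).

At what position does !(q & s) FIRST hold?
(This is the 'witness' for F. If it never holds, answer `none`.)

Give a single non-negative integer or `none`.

Answer: 0

Derivation:
s_0={q,r}: !(q & s)=True (q & s)=False q=True s=False
s_1={p,q,r}: !(q & s)=True (q & s)=False q=True s=False
s_2={p,r}: !(q & s)=True (q & s)=False q=False s=False
s_3={p,r}: !(q & s)=True (q & s)=False q=False s=False
s_4={}: !(q & s)=True (q & s)=False q=False s=False
F(!(q & s)) holds; first witness at position 0.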